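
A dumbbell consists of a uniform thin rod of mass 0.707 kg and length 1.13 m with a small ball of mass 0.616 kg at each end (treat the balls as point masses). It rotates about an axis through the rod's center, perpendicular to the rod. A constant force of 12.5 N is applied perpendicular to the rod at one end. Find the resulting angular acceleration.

I_rod = (1/12)ML² = (1/12)(0.707)(1.13)² = 0.07523 kg·m².
I_balls = 2·m·(L/2)² = 2(0.616)(0.5650)² = 0.3933 kg·m².
Total I = 0.4685 kg·m².
τ = F·(L/2) = (12.5)(0.565) = 7.062 N·m.
α = τ/I = 7.062/0.4685 = 15.07 rad/s².

α ≈ 15.1 rad/s²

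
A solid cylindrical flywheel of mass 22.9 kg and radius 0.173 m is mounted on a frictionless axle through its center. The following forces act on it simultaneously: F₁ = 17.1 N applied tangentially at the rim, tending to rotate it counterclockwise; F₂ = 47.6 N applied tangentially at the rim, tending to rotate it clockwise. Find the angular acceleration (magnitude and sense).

α ≈ 15.4 rad/s², clockwise

I = ½MR² = (1/2)(22.9)(0.173)² = 0.3427 kg·m².
Taking counterclockwise as positive: τ₁ = +(17.1)(0.173) = +2.958 N·m; τ₂ = −(47.6)(0.173) = −8.235 N·m.
Net torque τ = -5.277 N·m.
α = τ/I = -5.277/0.3427 = -15.40 rad/s².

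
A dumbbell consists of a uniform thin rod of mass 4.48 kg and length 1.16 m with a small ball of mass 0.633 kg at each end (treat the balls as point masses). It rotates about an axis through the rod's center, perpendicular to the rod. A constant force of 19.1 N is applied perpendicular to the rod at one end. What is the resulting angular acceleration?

I_rod = (1/12)ML² = (1/12)(4.48)(1.16)² = 0.5024 kg·m².
I_balls = 2·m·(L/2)² = 2(0.633)(0.5800)² = 0.4259 kg·m².
Total I = 0.9282 kg·m².
τ = F·(L/2) = (19.1)(0.580) = 11.08 N·m.
α = τ/I = 11.08/0.9282 = 11.93 rad/s².

α ≈ 11.9 rad/s²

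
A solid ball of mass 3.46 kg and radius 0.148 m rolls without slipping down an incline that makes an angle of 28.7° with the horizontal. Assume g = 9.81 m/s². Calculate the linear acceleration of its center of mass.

Translation along the incline: Mg sinθ − f = Ma.
Rotation about the center: fR = Iα with I = (2/5)MR². No-slip gives a = αR, so f = (I/R²)a = (2/5)M a.
Substituting: Mg sinθ = (1 + 0.4000)Ma, so a = g sinθ/(1 + 0.4000) = (9.81) sin 28.7° / 1.400 = 3.365 m/s².

a ≈ 3.36 m/s²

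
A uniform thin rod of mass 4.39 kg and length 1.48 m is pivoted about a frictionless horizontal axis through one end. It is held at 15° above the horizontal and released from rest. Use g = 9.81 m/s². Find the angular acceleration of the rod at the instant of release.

α ≈ 9.60 rad/s²

About the pivot, I = (1/3)ML² = (1/3)(4.39)(1.48)² = 3.205 kg·m².
The weight acts at the center, a distance L/2 = 0.7400 m from the pivot; τ = Mg(L/2) cos 15° = 30.78 N·m.
α = τ/I = 30.78/3.205 = 9.604 rad/s².
(Equivalently α = (3g/(2L)) cos 15° = 9.604 rad/s².)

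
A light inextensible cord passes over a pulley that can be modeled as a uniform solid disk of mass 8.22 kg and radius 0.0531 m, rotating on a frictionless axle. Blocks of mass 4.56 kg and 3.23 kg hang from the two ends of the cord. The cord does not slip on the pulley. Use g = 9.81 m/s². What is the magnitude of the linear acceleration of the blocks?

I = ½MR² = (1/2)(8.22)(0.0531)² = 0.01159 kg·m².
Heavier block: m₁g − T₁ = m₁a. Lighter block: T₂ − m₂g = m₂a.
Pulley: (T₁ − T₂)R = Iα = I(a/R), so T₁ − T₂ = (I/R²)a = (1/2)M_p a = 4.110·a.
Adding the three: (m₁ − m₂)g = (m₁ + m₂ + 4.110)a, so a = (4.56 − 3.23)(9.81)/(4.56 + 3.23 + 4.110) = 1.096 m/s².

a ≈ 1.10 m/s²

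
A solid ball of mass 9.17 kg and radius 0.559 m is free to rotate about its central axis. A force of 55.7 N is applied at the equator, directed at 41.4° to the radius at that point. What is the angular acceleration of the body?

α ≈ 18.0 rad/s²

I = (2/5)MR² = (2/5)(9.17)(0.559)² = 1.146 kg·m².
Only the tangential component produces torque: τ = F R sinθ = (55.7)(0.559) sin 41.4° = 20.59 N·m.
Newton's second law for rotation, τ = Iα, gives α = τ/I = 20.59/1.146 = 17.96 rad/s².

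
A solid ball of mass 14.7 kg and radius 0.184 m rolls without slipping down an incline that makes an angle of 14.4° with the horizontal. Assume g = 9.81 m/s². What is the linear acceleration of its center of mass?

Translation along the incline: Mg sinθ − f = Ma.
Rotation about the center: fR = Iα with I = (2/5)MR². No-slip gives a = αR, so f = (I/R²)a = (2/5)M a.
Substituting: Mg sinθ = (1 + 0.4000)Ma, so a = g sinθ/(1 + 0.4000) = (9.81) sin 14.4° / 1.400 = 1.743 m/s².

a ≈ 1.74 m/s²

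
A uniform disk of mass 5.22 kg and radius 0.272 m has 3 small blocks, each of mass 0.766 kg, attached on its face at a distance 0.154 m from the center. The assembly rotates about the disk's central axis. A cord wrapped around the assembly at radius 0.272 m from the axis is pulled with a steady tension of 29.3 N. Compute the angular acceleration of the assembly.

α ≈ 32.2 rad/s²

I_disk = ½MR² = ½(5.22)(0.272)² = 0.1931 kg·m².
I_blocks = 3·m·r² = 3(0.766)(0.154)² = 0.05450 kg·m².
Total I = 0.2476 kg·m².
τ = F r = (29.3)(0.272) = 7.970 N·m.
α = τ/I = 7.970/0.2476 = 32.19 rad/s².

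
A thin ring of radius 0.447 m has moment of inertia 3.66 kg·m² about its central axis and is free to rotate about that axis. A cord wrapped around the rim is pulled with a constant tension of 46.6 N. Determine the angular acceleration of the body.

α ≈ 5.69 rad/s²

τ = F R = (46.6)(0.447) = 20.83 N·m.
Newton's second law for rotation, τ = Iα, gives α = τ/I = 20.83/3.660 = 5.691 rad/s².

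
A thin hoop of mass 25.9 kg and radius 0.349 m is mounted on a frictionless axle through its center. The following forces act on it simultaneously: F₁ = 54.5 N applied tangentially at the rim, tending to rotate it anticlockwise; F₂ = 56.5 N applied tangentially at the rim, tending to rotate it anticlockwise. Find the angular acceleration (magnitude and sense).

α ≈ 12.3 rad/s², anticlockwise

I = MR² = (25.9)(0.349)² = 3.155 kg·m².
Taking anticlockwise as positive: τ₁ = +(54.5)(0.349) = +19.02 N·m; τ₂ = +(56.5)(0.349) = +19.72 N·m.
Net torque τ = 38.74 N·m.
α = τ/I = 38.74/3.155 = 12.28 rad/s².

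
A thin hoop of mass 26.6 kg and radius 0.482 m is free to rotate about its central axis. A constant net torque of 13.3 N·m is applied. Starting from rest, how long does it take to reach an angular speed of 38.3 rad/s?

t ≈ 17.8 s

I = MR² = (26.6)(0.482)² = 6.180 kg·m².
α = τ/I = 13.3/6.180 = 2.152 rad/s².
ω = αt ⇒ t = ω/α = 38.3/2.152 = 17.80 s.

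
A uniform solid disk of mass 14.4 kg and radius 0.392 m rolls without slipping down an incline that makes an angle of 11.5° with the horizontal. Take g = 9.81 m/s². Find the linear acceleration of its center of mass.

Translation along the incline: Mg sinθ − f = Ma.
Rotation about the center: fR = Iα with I = ½MR². No-slip gives a = αR, so f = (I/R²)a = (1/2)M a.
Substituting: Mg sinθ = (1 + 0.5000)Ma, so a = g sinθ/(1 + 0.5000) = (9.81) sin 11.5° / 1.500 = 1.304 m/s².

a ≈ 1.30 m/s²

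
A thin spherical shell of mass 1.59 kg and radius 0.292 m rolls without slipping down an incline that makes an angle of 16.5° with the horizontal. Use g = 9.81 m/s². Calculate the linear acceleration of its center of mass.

a ≈ 1.67 m/s²

Translation along the incline: Mg sinθ − f = Ma.
Rotation about the center: fR = Iα with I = (2/3)MR². No-slip gives a = αR, so f = (I/R²)a = (2/3)M a.
Substituting: Mg sinθ = (1 + 0.6667)Ma, so a = g sinθ/(1 + 0.6667) = (9.81) sin 16.5° / 1.667 = 1.672 m/s².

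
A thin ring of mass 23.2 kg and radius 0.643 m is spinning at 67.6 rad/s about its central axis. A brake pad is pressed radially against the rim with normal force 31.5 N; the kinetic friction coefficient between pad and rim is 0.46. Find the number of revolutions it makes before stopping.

≈ 374 revolutions

I = MR² = (23.2)(0.643)² = 9.592 kg·m².
Friction force f = μN = (0.46)(31.5) = 14.49 N at the rim; torque magnitude τ = fR = 9.317 N·m, opposing ω.
|α| = τ/I = 9.317/9.592 = 0.9713 rad/s² (deceleration).
ω² = ω₀² − 2|α|θ with ω = 0 ⇒ θ = ω₀²/(2|α|) = 2352 rad = 374.4 rev.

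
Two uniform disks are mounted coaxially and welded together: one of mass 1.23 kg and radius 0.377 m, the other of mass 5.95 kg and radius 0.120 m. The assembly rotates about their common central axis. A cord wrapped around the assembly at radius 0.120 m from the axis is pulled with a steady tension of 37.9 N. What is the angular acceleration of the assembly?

α ≈ 34.9 rad/s²

I = ½M₁R₁² + ½M₂R₂² = ½(1.23)(0.377)² + ½(5.95)(0.120)² = 0.1302 kg·m².
τ = F r = (37.9)(0.120) = 4.548 N·m.
α = τ/I = 4.548/0.1302 = 34.92 rad/s².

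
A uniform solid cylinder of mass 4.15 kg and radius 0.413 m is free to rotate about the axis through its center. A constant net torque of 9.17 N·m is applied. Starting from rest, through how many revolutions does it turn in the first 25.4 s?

I = ½MR² = (1/2)(4.15)(0.413)² = 0.3539 kg·m².
α = τ/I = 9.17/0.3539 = 25.91 rad/s².
θ = ½αt² = ½(25.91)(25.4)² = 8358 rad.
Revolutions = θ/(2π) = 1330.

≈ 1330 revolutions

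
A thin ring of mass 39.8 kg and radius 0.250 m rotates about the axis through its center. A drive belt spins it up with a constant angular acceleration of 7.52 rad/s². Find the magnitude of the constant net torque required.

I = MR² = (39.8)(0.250)² = 2.487 kg·m².
τ = Iα = (2.487)(7.520) = 18.71 N·m.

τ ≈ 18.7 N·m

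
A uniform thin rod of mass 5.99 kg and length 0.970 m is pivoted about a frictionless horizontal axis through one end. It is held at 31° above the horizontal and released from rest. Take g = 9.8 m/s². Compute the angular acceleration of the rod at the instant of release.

About the pivot, I = (1/3)ML² = (1/3)(5.99)(0.970)² = 1.879 kg·m².
The weight acts at the center, a distance L/2 = 0.4850 m from the pivot; τ = Mg(L/2) cos 31° = 24.40 N·m.
α = τ/I = 24.40/1.879 = 12.99 rad/s².
(Equivalently α = (3g/(2L)) cos 31° = 12.99 rad/s².)

α ≈ 13.0 rad/s²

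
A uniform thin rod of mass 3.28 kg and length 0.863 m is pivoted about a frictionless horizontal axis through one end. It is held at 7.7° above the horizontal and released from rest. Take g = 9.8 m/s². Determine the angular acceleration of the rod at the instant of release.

α ≈ 16.9 rad/s²

About the pivot, I = (1/3)ML² = (1/3)(3.28)(0.863)² = 0.8143 kg·m².
The weight acts at the center, a distance L/2 = 0.4315 m from the pivot; τ = Mg(L/2) cos 7.7° = 13.75 N·m.
α = τ/I = 13.75/0.8143 = 16.88 rad/s².
(Equivalently α = (3g/(2L)) cos 7.7° = 16.88 rad/s².)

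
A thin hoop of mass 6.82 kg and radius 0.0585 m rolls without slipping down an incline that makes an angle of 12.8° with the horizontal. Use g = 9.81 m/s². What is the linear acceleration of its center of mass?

a ≈ 1.09 m/s²

Translation along the incline: Mg sinθ − f = Ma.
Rotation about the center: fR = Iα with I = MR². No-slip gives a = αR, so f = (I/R²)a = M a.
Substituting: Mg sinθ = (1 + 1.000)Ma, so a = g sinθ/(1 + 1.000) = (9.81) sin 12.8° / 2.000 = 1.087 m/s².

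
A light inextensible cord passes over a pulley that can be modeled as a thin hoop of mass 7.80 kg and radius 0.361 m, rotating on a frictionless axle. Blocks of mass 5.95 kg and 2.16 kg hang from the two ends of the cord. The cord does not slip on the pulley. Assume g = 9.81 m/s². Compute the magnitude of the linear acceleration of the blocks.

a ≈ 2.34 m/s²

I = MR² = (7.80)(0.361)² = 1.017 kg·m².
Heavier block: m₁g − T₁ = m₁a. Lighter block: T₂ − m₂g = m₂a.
Pulley: (T₁ − T₂)R = Iα = I(a/R), so T₁ − T₂ = (I/R²)a = 1·M_p a = 7.800·a.
Adding the three: (m₁ − m₂)g = (m₁ + m₂ + 7.800)a, so a = (5.95 − 2.16)(9.81)/(5.95 + 2.16 + 7.800) = 2.337 m/s².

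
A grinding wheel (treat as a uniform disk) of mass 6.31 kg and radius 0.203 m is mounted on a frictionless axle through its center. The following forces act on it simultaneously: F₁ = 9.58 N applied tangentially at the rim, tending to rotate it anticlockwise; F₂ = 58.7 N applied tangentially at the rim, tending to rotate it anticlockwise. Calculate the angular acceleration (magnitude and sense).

α ≈ 107 rad/s², anticlockwise

I = ½MR² = (1/2)(6.31)(0.203)² = 0.1300 kg·m².
Taking anticlockwise as positive: τ₁ = +(9.58)(0.203) = +1.945 N·m; τ₂ = +(58.7)(0.203) = +11.92 N·m.
Net torque τ = 13.86 N·m.
α = τ/I = 13.86/0.1300 = 106.6 rad/s².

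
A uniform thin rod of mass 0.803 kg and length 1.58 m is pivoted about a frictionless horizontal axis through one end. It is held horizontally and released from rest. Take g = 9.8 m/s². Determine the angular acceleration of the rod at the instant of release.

About the pivot, I = (1/3)ML² = (1/3)(0.803)(1.58)² = 0.6682 kg·m².
The weight acts at the center, a distance L/2 = 0.7900 m from the pivot; τ = Mg(L/2) = 6.217 N·m.
α = τ/I = 6.217/0.6682 = 9.304 rad/s².

α ≈ 9.30 rad/s²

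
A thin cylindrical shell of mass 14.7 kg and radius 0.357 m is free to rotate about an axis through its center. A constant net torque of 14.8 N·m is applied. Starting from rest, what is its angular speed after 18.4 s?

I = MR² = (14.7)(0.357)² = 1.874 kg·m².
α = τ/I = 14.8/1.874 = 7.900 rad/s².
ω = ω₀ + αt = 0 + (7.900)(18.4) = 145.4 rad/s.

ω ≈ 145 rad/s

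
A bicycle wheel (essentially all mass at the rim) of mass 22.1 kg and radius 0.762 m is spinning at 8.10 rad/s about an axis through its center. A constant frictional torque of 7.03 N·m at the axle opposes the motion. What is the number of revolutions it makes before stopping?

≈ 9.53 revolutions

I = MR² = (22.1)(0.762)² = 12.83 kg·m².
The net torque has magnitude 7.03 N·m, opposing ω.
|α| = τ/I = 7.030/12.83 = 0.5478 rad/s² (deceleration).
ω² = ω₀² − 2|α|θ with ω = 0 ⇒ θ = ω₀²/(2|α|) = 59.88 rad = 9.530 rev.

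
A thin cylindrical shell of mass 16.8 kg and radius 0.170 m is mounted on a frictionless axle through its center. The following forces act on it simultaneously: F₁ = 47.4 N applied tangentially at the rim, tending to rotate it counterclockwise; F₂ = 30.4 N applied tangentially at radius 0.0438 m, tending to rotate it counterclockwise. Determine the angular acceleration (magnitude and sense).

α ≈ 19.3 rad/s², counterclockwise

I = MR² = (16.8)(0.170)² = 0.4855 kg·m².
Taking counterclockwise as positive: τ₁ = +(47.4)(0.170) = +8.058 N·m; τ₂ = +(30.4)(0.0438) = +1.332 N·m.
Net torque τ = 9.390 N·m.
α = τ/I = 9.390/0.4855 = 19.34 rad/s².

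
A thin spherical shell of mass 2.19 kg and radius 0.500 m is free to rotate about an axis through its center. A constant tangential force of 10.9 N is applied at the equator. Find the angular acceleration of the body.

I = (2/3)MR² = (2/3)(2.19)(0.500)² = 0.3650 kg·m².
τ = F R = (10.9)(0.500) = 5.450 N·m.
Newton's second law for rotation, τ = Iα, gives α = τ/I = 5.450/0.3650 = 14.93 rad/s².

α ≈ 14.9 rad/s²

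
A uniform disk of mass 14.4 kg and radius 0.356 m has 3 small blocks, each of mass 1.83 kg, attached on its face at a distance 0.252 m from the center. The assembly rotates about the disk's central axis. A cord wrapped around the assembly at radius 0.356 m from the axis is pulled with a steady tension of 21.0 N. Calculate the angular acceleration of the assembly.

I_disk = ½MR² = ½(14.4)(0.356)² = 0.9125 kg·m².
I_blocks = 3·m·r² = 3(1.83)(0.252)² = 0.3486 kg·m².
Total I = 1.261 kg·m².
τ = F r = (21.0)(0.356) = 7.476 N·m.
α = τ/I = 7.476/1.261 = 5.928 rad/s².

α ≈ 5.93 rad/s²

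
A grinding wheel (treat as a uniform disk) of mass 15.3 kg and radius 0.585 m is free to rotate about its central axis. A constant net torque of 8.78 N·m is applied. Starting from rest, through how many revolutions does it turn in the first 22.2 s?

I = ½MR² = (1/2)(15.3)(0.585)² = 2.618 kg·m².
α = τ/I = 8.78/2.618 = 3.354 rad/s².
θ = ½αt² = ½(3.354)(22.2)² = 826.4 rad.
Revolutions = θ/(2π) = 131.5.

≈ 132 revolutions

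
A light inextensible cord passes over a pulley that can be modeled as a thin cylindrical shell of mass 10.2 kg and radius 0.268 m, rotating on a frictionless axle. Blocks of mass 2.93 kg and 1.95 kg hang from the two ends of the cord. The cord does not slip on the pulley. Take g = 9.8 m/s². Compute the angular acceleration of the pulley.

I = MR² = (10.2)(0.268)² = 0.7326 kg·m².
Heavier block: m₁g − T₁ = m₁a. Lighter block: T₂ − m₂g = m₂a.
Pulley: (T₁ − T₂)R = Iα = I(a/R), so T₁ − T₂ = (I/R²)a = 1·M_p a = 10.20·a.
Adding the three: (m₁ − m₂)g = (m₁ + m₂ + 10.20)a, so a = (2.93 − 1.95)(9.8)/(2.93 + 1.95 + 10.20) = 0.6369 m/s².
α = a/R = 0.6369/0.268 = 2.376 rad/s².

α ≈ 2.38 rad/s²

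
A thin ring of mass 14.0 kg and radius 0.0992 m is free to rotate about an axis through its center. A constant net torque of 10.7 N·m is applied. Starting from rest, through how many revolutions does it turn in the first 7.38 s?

I = MR² = (14.0)(0.0992)² = 0.1378 kg·m².
α = τ/I = 10.7/0.1378 = 77.67 rad/s².
θ = ½αt² = ½(77.67)(7.38)² = 2115 rad.
Revolutions = θ/(2π) = 336.6.

≈ 337 revolutions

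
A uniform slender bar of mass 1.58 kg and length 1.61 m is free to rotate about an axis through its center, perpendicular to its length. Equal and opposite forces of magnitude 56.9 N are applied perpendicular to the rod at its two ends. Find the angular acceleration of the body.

α ≈ 268 rad/s²

I = (1/12)ML² = (1/12)(1.58)(1.61)² = 0.3413 kg·m².
The couple gives τ = F·(L/2) + F·(L/2) = F L = (56.9)(1.61) = 91.61 N·m.
Newton's second law for rotation, τ = Iα, gives α = τ/I = 91.61/0.3413 = 268.4 rad/s².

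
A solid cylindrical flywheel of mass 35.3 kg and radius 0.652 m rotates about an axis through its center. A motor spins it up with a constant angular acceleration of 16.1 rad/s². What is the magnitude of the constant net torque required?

I = ½MR² = (1/2)(35.3)(0.652)² = 7.503 kg·m².
τ = Iα = (7.503)(16.10) = 120.8 N·m.

τ ≈ 121 N·m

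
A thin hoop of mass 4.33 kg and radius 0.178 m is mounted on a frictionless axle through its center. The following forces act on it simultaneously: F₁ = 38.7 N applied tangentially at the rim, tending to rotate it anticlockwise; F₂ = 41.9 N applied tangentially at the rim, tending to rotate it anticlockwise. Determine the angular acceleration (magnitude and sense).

α ≈ 105 rad/s², anticlockwise

I = MR² = (4.33)(0.178)² = 0.1372 kg·m².
Taking anticlockwise as positive: τ₁ = +(38.7)(0.178) = +6.889 N·m; τ₂ = +(41.9)(0.178) = +7.458 N·m.
Net torque τ = 14.35 N·m.
α = τ/I = 14.35/0.1372 = 104.6 rad/s².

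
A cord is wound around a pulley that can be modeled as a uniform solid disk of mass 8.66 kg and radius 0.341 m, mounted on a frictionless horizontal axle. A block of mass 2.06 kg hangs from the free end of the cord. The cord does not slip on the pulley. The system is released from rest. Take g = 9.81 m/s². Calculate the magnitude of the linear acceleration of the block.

I = ½MR² = (1/2)(8.66)(0.341)² = 0.5035 kg·m².
Block: mg − T = ma. Pulley: TR = Iα. No-slip: a = αR, so T = (I/R²)a = 4.330·a.
Then mg = (m + 4.330)a, so a = (2.06)(9.81)/(2.06 + 4.330) = 3.163 m/s².

a ≈ 3.16 m/s²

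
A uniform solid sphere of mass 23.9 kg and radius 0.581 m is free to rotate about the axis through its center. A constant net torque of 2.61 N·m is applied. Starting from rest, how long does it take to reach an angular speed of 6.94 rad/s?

I = (2/5)MR² = (2/5)(23.9)(0.581)² = 3.227 kg·m².
α = τ/I = 2.61/3.227 = 0.8088 rad/s².
ω = αt ⇒ t = ω/α = 6.94/0.8088 = 8.581 s.

t ≈ 8.58 s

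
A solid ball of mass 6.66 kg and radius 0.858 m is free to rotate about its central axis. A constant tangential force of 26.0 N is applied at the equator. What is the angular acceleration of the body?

α ≈ 11.4 rad/s²

I = (2/5)MR² = (2/5)(6.66)(0.858)² = 1.961 kg·m².
τ = F R = (26.0)(0.858) = 22.31 N·m.
From τ = Iα: α = 22.31/1.961 = 11.38 rad/s².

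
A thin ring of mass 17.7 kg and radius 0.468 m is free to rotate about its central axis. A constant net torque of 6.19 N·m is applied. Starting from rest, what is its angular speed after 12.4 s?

ω ≈ 19.8 rad/s

I = MR² = (17.7)(0.468)² = 3.877 kg·m².
α = τ/I = 6.19/3.877 = 1.597 rad/s².
ω = ω₀ + αt = 0 + (1.597)(12.4) = 19.80 rad/s.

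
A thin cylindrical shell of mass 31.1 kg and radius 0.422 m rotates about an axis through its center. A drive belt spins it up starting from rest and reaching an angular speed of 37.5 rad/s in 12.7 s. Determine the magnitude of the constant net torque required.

τ ≈ 16.4 N·m

I = MR² = (31.1)(0.422)² = 5.538 kg·m².
α = Δω/Δt = (37.5 − 0)/12.7 = 2.953 rad/s².
τ = Iα = (5.538)(2.953) = 16.35 N·m.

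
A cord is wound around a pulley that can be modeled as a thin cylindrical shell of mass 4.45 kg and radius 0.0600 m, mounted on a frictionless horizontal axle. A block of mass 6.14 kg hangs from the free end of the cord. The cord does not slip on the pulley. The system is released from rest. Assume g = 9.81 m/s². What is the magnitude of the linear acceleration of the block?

I = MR² = (4.45)(0.0600)² = 0.01602 kg·m².
Block: mg − T = ma. Pulley: TR = Iα. No-slip: a = αR, so T = (I/R²)a = 4.450·a.
Then mg = (m + 4.450)a, so a = (6.14)(9.81)/(6.14 + 4.450) = 5.688 m/s².

a ≈ 5.69 m/s²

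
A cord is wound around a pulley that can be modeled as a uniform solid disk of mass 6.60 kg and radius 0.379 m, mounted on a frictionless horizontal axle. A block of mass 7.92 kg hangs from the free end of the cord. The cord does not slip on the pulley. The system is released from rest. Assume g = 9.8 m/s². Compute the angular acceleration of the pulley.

I = ½MR² = (1/2)(6.60)(0.379)² = 0.4740 kg·m².
Block: mg − T = ma. Pulley: TR = Iα. No-slip: a = αR, so T = (I/R²)a = 3.300·a.
Then mg = (m + 3.300)a, so a = (7.92)(9.8)/(7.92 + 3.300) = 6.918 m/s².
α = a/R = 6.918/0.379 = 18.25 rad/s².

α ≈ 18.3 rad/s²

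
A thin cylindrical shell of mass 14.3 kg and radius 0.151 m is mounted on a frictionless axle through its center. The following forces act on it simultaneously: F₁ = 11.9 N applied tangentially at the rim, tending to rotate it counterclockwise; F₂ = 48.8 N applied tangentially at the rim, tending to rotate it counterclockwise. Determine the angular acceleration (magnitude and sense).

I = MR² = (14.3)(0.151)² = 0.3261 kg·m².
Taking counterclockwise as positive: τ₁ = +(11.9)(0.151) = +1.797 N·m; τ₂ = +(48.8)(0.151) = +7.369 N·m.
Net torque τ = 9.166 N·m.
α = τ/I = 9.166/0.3261 = 28.11 rad/s².

α ≈ 28.1 rad/s², counterclockwise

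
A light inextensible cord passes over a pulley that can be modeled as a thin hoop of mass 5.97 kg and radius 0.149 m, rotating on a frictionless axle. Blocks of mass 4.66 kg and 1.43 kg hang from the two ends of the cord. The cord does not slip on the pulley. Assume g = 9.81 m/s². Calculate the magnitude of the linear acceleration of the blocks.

a ≈ 2.63 m/s²

I = MR² = (5.97)(0.149)² = 0.1325 kg·m².
Heavier block: m₁g − T₁ = m₁a. Lighter block: T₂ − m₂g = m₂a.
Pulley: (T₁ − T₂)R = Iα = I(a/R), so T₁ − T₂ = (I/R²)a = 1·M_p a = 5.970·a.
Adding the three: (m₁ − m₂)g = (m₁ + m₂ + 5.970)a, so a = (4.66 − 1.43)(9.81)/(4.66 + 1.43 + 5.970) = 2.627 m/s².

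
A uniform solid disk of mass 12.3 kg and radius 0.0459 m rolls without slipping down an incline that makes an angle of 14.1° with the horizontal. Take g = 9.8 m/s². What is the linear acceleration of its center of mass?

a ≈ 1.59 m/s²

Translation along the incline: Mg sinθ − f = Ma.
Rotation about the center: fR = Iα with I = ½MR². No-slip gives a = αR, so f = (I/R²)a = (1/2)M a.
Substituting: Mg sinθ = (1 + 0.5000)Ma, so a = g sinθ/(1 + 0.5000) = (9.8) sin 14.1° / 1.500 = 1.592 m/s².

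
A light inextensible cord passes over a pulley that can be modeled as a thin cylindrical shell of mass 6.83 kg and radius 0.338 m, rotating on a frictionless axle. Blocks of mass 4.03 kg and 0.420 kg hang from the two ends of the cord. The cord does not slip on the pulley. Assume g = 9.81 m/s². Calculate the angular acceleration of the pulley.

I = MR² = (6.83)(0.338)² = 0.7803 kg·m².
Heavier block: m₁g − T₁ = m₁a. Lighter block: T₂ − m₂g = m₂a.
Pulley: (T₁ − T₂)R = Iα = I(a/R), so T₁ − T₂ = (I/R²)a = 1·M_p a = 6.830·a.
Adding the three: (m₁ − m₂)g = (m₁ + m₂ + 6.830)a, so a = (4.03 − 0.420)(9.81)/(4.03 + 0.420 + 6.830) = 3.140 m/s².
α = a/R = 3.140/0.338 = 9.289 rad/s².

α ≈ 9.29 rad/s²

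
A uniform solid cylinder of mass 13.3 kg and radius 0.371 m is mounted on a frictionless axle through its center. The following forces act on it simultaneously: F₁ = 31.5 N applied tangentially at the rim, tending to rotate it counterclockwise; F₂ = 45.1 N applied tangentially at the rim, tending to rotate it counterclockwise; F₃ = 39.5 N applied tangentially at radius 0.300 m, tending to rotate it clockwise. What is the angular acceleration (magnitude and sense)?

α ≈ 18.1 rad/s², counterclockwise

I = ½MR² = (1/2)(13.3)(0.371)² = 0.9153 kg·m².
Taking counterclockwise as positive: τ₁ = +(31.5)(0.371) = +11.69 N·m; τ₂ = +(45.1)(0.371) = +16.73 N·m; τ₃ = −(39.5)(0.300) = −11.85 N·m.
Net torque τ = 16.57 N·m.
α = τ/I = 16.57/0.9153 = 18.10 rad/s².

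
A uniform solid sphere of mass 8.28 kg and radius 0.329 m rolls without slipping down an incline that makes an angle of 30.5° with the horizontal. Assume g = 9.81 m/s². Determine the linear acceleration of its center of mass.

Translation along the incline: Mg sinθ − f = Ma.
Rotation about the center: fR = Iα with I = (2/5)MR². No-slip gives a = αR, so f = (I/R²)a = (2/5)M a.
Substituting: Mg sinθ = (1 + 0.4000)Ma, so a = g sinθ/(1 + 0.4000) = (9.81) sin 30.5° / 1.400 = 3.556 m/s².

a ≈ 3.56 m/s²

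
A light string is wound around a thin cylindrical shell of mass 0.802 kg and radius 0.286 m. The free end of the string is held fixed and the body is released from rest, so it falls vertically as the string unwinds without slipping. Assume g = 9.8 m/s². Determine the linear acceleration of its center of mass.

a ≈ 4.90 m/s²

Translation: Mg − T = Ma. Rotation about the center: TR = Iα with I = MR².
With a = αR: T = (I/R²)a = M a, so Mg = (1 + 1.000)Ma.
a = g/(1 + 1.000) = 9.8/2.000 = 4.900 m/s².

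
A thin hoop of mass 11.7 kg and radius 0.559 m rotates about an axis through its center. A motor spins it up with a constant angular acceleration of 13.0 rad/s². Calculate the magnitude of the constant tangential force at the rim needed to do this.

F ≈ 85.0 N

I = MR² = (11.7)(0.559)² = 3.656 kg·m².
The required torque is τ = Iα = (3.656)(13.00) = 47.53 N·m.
A tangential force at the rim gives τ = FR, so F = τ/R = 47.53/0.559 = 85.02 N.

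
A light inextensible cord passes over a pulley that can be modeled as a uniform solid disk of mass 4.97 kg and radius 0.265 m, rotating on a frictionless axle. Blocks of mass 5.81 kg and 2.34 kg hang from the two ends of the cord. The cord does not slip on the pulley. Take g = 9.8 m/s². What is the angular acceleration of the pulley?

α ≈ 12.1 rad/s²

I = ½MR² = (1/2)(4.97)(0.265)² = 0.1745 kg·m².
Heavier block: m₁g − T₁ = m₁a. Lighter block: T₂ − m₂g = m₂a.
Pulley: (T₁ − T₂)R = Iα = I(a/R), so T₁ − T₂ = (I/R²)a = (1/2)M_p a = 2.485·a.
Adding the three: (m₁ − m₂)g = (m₁ + m₂ + 2.485)a, so a = (5.81 − 2.34)(9.8)/(5.81 + 2.34 + 2.485) = 3.198 m/s².
α = a/R = 3.198/0.265 = 12.07 rad/s².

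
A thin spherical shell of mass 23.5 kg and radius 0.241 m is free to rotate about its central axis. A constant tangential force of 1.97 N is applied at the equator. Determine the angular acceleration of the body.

I = (2/3)MR² = (2/3)(23.5)(0.241)² = 0.9099 kg·m².
τ = F R = (1.97)(0.241) = 0.4748 N·m.
Newton's second law for rotation, τ = Iα, gives α = τ/I = 0.4748/0.9099 = 0.5218 rad/s².

α ≈ 0.522 rad/s²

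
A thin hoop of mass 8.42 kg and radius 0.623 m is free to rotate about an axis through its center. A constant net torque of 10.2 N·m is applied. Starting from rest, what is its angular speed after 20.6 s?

ω ≈ 64.3 rad/s

I = MR² = (8.42)(0.623)² = 3.268 kg·m².
α = τ/I = 10.2/3.268 = 3.121 rad/s².
ω = ω₀ + αt = 0 + (3.121)(20.6) = 64.30 rad/s.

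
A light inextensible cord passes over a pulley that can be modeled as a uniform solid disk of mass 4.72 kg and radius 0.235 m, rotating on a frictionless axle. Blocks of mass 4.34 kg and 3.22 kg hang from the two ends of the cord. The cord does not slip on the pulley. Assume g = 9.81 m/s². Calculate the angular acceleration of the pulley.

α ≈ 4.71 rad/s²

I = ½MR² = (1/2)(4.72)(0.235)² = 0.1303 kg·m².
Heavier block: m₁g − T₁ = m₁a. Lighter block: T₂ − m₂g = m₂a.
Pulley: (T₁ − T₂)R = Iα = I(a/R), so T₁ − T₂ = (I/R²)a = (1/2)M_p a = 2.360·a.
Adding the three: (m₁ − m₂)g = (m₁ + m₂ + 2.360)a, so a = (4.34 − 3.22)(9.81)/(4.34 + 3.22 + 2.360) = 1.108 m/s².
α = a/R = 1.108/0.235 = 4.713 rad/s².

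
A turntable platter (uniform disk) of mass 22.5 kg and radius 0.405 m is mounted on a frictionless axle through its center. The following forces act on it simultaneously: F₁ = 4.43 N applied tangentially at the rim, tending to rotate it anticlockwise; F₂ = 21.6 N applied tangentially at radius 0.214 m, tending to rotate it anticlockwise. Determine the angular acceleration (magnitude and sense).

I = ½MR² = (1/2)(22.5)(0.405)² = 1.845 kg·m².
Taking anticlockwise as positive: τ₁ = +(4.43)(0.405) = +1.794 N·m; τ₂ = +(21.6)(0.214) = +4.622 N·m.
Net torque τ = 6.417 N·m.
α = τ/I = 6.417/1.845 = 3.477 rad/s².

α ≈ 3.48 rad/s², anticlockwise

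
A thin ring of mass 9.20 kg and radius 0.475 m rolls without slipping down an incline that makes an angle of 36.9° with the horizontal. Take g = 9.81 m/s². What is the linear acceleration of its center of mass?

Translation along the incline: Mg sinθ − f = Ma.
Rotation about the center: fR = Iα with I = MR². No-slip gives a = αR, so f = (I/R²)a = M a.
Substituting: Mg sinθ = (1 + 1.000)Ma, so a = g sinθ/(1 + 1.000) = (9.81) sin 36.9° / 2.000 = 2.945 m/s².

a ≈ 2.95 m/s²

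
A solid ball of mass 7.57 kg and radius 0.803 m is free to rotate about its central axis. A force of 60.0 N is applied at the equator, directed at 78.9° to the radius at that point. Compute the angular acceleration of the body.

α ≈ 24.2 rad/s²

I = (2/5)MR² = (2/5)(7.57)(0.803)² = 1.952 kg·m².
Only the tangential component produces torque: τ = F R sinθ = (60.0)(0.803) sin 78.9° = 47.28 N·m.
Newton's second law for rotation, τ = Iα, gives α = τ/I = 47.28/1.952 = 24.21 rad/s².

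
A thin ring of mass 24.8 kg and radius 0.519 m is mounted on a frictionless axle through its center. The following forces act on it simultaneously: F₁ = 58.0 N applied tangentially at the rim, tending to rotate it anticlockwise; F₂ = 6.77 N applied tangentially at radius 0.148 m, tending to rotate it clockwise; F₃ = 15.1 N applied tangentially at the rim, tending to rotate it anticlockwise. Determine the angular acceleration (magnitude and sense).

α ≈ 5.53 rad/s², anticlockwise

I = MR² = (24.8)(0.519)² = 6.680 kg·m².
Taking anticlockwise as positive: τ₁ = +(58.0)(0.519) = +30.10 N·m; τ₂ = −(6.77)(0.148) = −1.002 N·m; τ₃ = +(15.1)(0.519) = +7.837 N·m.
Net torque τ = 36.94 N·m.
α = τ/I = 36.94/6.680 = 5.529 rad/s².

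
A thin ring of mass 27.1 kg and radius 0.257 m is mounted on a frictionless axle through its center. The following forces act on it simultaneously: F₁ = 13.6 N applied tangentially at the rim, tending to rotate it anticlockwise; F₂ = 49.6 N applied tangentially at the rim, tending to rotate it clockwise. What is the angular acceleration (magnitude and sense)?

α ≈ 5.17 rad/s², clockwise

I = MR² = (27.1)(0.257)² = 1.790 kg·m².
Taking anticlockwise as positive: τ₁ = +(13.6)(0.257) = +3.495 N·m; τ₂ = −(49.6)(0.257) = −12.75 N·m.
Net torque τ = -9.252 N·m.
α = τ/I = -9.252/1.790 = -5.169 rad/s².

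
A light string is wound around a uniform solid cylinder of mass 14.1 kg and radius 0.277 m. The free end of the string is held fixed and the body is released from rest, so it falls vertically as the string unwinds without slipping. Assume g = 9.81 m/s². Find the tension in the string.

T ≈ 46.1 N

Translation: Mg − T = Ma. Rotation about the center: TR = Iα with I = ½MR².
With a = αR: T = (I/R²)a = (1/2)M a, so Mg = (1 + 0.5000)Ma.
a = g/(1 + 0.5000) = 9.81/1.500 = 6.540 m/s².
T = 0.5000·M·a = (0.5000)(14.1)(6.540) = 46.11 N.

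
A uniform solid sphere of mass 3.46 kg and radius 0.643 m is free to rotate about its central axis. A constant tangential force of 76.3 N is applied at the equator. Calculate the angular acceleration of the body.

α ≈ 85.7 rad/s²

I = (2/5)MR² = (2/5)(3.46)(0.643)² = 0.5722 kg·m².
τ = F R = (76.3)(0.643) = 49.06 N·m.
From τ = Iα: α = 49.06/0.5722 = 85.74 rad/s².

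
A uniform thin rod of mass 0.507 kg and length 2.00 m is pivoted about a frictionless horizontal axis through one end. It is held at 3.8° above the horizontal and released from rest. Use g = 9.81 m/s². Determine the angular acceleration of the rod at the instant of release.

About the pivot, I = (1/3)ML² = (1/3)(0.507)(2.00)² = 0.6760 kg·m².
The weight acts at the center, a distance L/2 = 1.000 m from the pivot; τ = Mg(L/2) cos 3.8° = 4.963 N·m.
α = τ/I = 4.963/0.6760 = 7.341 rad/s².

α ≈ 7.34 rad/s²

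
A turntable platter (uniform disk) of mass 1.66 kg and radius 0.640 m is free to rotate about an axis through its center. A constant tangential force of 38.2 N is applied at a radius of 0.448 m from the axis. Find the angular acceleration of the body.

α ≈ 50.3 rad/s²

I = ½MR² = (1/2)(1.66)(0.640)² = 0.3400 kg·m².
τ = F·r = (38.2)(0.448) = 17.11 N·m.
From τ = Iα: α = 17.11/0.3400 = 50.34 rad/s².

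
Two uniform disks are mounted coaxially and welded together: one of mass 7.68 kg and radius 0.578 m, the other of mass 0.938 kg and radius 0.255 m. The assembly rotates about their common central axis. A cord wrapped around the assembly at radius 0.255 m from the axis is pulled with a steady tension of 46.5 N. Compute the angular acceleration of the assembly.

I = ½M₁R₁² + ½M₂R₂² = ½(7.68)(0.578)² + ½(0.938)(0.255)² = 1.313 kg·m².
τ = F r = (46.5)(0.255) = 11.86 N·m.
α = τ/I = 11.86/1.313 = 9.028 rad/s².

α ≈ 9.03 rad/s²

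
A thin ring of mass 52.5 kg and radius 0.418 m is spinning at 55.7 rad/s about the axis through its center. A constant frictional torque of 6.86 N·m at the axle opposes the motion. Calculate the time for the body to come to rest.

I = MR² = (52.5)(0.418)² = 9.173 kg·m².
The net torque has magnitude 6.86 N·m, opposing ω.
|α| = τ/I = 6.860/9.173 = 0.7478 rad/s² (deceleration).
0 = ω₀ − |α|t ⇒ t = ω₀/|α| = 55.7/0.7478 = 74.48 s.

t ≈ 74.5 s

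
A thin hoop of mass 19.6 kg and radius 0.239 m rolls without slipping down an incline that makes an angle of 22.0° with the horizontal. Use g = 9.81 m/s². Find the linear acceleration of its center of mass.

Translation along the incline: Mg sinθ − f = Ma.
Rotation about the center: fR = Iα with I = MR². No-slip gives a = αR, so f = (I/R²)a = M a.
Substituting: Mg sinθ = (1 + 1.000)Ma, so a = g sinθ/(1 + 1.000) = (9.81) sin 22.0° / 2.000 = 1.837 m/s².

a ≈ 1.84 m/s²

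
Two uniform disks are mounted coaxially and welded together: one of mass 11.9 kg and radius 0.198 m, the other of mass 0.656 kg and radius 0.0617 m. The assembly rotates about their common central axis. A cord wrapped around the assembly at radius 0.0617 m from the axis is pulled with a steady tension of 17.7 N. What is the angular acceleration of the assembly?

I = ½M₁R₁² + ½M₂R₂² = ½(11.9)(0.198)² + ½(0.656)(0.0617)² = 0.2345 kg·m².
τ = F r = (17.7)(0.0617) = 1.092 N·m.
α = τ/I = 1.092/0.2345 = 4.657 rad/s².

α ≈ 4.66 rad/s²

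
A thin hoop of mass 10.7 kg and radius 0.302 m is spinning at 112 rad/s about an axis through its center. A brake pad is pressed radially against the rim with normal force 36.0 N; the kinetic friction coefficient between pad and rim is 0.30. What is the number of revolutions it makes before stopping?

I = MR² = (10.7)(0.302)² = 0.9759 kg·m².
Friction force f = μN = (0.30)(36.0) = 10.80 N at the rim; torque magnitude τ = fR = 3.262 N·m, opposing ω.
|α| = τ/I = 3.262/0.9759 = 3.342 rad/s² (deceleration).
ω² = ω₀² − 2|α|θ with ω = 0 ⇒ θ = ω₀²/(2|α|) = 1877 rad = 298.7 rev.

≈ 299 revolutions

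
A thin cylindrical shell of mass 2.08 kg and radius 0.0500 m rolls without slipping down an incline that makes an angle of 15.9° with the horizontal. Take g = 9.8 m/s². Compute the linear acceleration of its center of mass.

Translation along the incline: Mg sinθ − f = Ma.
Rotation about the center: fR = Iα with I = MR². No-slip gives a = αR, so f = (I/R²)a = M a.
Substituting: Mg sinθ = (1 + 1.000)Ma, so a = g sinθ/(1 + 1.000) = (9.8) sin 15.9° / 2.000 = 1.342 m/s².

a ≈ 1.34 m/s²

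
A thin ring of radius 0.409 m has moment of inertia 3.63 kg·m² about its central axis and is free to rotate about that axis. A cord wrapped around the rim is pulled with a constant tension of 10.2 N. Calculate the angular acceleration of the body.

τ = F R = (10.2)(0.409) = 4.172 N·m.
From τ = Iα: α = 4.172/3.630 = 1.149 rad/s².

α ≈ 1.15 rad/s²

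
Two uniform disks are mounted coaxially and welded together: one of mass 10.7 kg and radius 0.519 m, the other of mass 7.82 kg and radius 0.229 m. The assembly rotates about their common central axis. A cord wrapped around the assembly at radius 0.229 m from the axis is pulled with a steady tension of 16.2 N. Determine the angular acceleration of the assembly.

I = ½M₁R₁² + ½M₂R₂² = ½(10.7)(0.519)² + ½(7.82)(0.229)² = 1.646 kg·m².
τ = F r = (16.2)(0.229) = 3.710 N·m.
α = τ/I = 3.710/1.646 = 2.254 rad/s².

α ≈ 2.25 rad/s²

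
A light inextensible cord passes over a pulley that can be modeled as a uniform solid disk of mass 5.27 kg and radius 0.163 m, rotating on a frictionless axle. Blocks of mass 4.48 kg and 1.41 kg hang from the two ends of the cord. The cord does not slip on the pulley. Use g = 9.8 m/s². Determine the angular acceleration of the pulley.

α ≈ 21.7 rad/s²

I = ½MR² = (1/2)(5.27)(0.163)² = 0.07001 kg·m².
Heavier block: m₁g − T₁ = m₁a. Lighter block: T₂ − m₂g = m₂a.
Pulley: (T₁ − T₂)R = Iα = I(a/R), so T₁ − T₂ = (I/R²)a = (1/2)M_p a = 2.635·a.
Adding the three: (m₁ − m₂)g = (m₁ + m₂ + 2.635)a, so a = (4.48 − 1.41)(9.8)/(4.48 + 1.41 + 2.635) = 3.529 m/s².
α = a/R = 3.529/0.163 = 21.65 rad/s².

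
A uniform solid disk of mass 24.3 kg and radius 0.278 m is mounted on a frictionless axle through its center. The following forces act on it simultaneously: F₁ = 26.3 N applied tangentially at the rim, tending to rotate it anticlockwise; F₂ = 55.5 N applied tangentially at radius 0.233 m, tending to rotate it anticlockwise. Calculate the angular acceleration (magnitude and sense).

I = ½MR² = (1/2)(24.3)(0.278)² = 0.9390 kg·m².
Taking anticlockwise as positive: τ₁ = +(26.3)(0.278) = +7.311 N·m; τ₂ = +(55.5)(0.233) = +12.93 N·m.
Net torque τ = 20.24 N·m.
α = τ/I = 20.24/0.9390 = 21.56 rad/s².

α ≈ 21.6 rad/s², anticlockwise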